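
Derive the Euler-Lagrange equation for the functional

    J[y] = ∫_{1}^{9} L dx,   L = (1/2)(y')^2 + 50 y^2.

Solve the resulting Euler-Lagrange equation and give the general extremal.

The Lagrangian is L = (1/2)(y')^2 + 50 y^2.
∂L/∂y = 100y.
∂L/∂y' = y'.
The Euler-Lagrange equation d/dx(∂L/∂y') − ∂L/∂y = 0 becomes:
    y'' - 100 y = 0
General solution: y(x) = A e^(10x) + B e^(-10x), where A and B are arbitrary constants fixed by the endpoint conditions.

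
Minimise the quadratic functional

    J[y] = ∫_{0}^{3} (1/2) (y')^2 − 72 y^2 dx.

The Lagrangian is L = (1/2) (y')^2 − 72 y^2.
Compute ∂L/∂y = -144y, ∂L/∂y' = y'.
The Euler-Lagrange equation d/dx(∂L/∂y') − ∂L/∂y = 0 reduces to
    y'' + 144 y = 0.
Its general solution is
    y(x) = A sin(12x) + B cos(12x),
with A, B fixed by the endpoint conditions.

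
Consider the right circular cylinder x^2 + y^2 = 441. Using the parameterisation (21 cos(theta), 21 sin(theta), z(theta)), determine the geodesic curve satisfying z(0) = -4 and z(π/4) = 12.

Parameterise the cylinder of radius R = 21 as
    r(θ) = (21 cos θ, 21 sin θ, z(θ)).
The arc-length element is
    ds = sqrt(441 + (dz/dθ)^2) dθ,
so the Lagrangian is L = sqrt(441 + z'^2).
L depends on z' only, not on z or θ, so ∂L/∂z = 0 and
    ∂L/∂z' = z' / sqrt(441 + z'^2).
The Euler-Lagrange equation gives
    d/dθ( z' / sqrt(441 + z'^2) ) = 0,
so z' is constant. Integrating once:
    z(θ) = a θ + b,
a helix on the cylinder (a straight line when the cylinder is unrolled). The constants a, b are determined by the endpoint conditions.
With endpoint conditions z(0) = -4 and z(π/4) = 12: from z(0) = b we get b = -4, and a·π/4 + -4 = 12 gives a = 64/π, so
    z(θ) = (64/π) θ − 4.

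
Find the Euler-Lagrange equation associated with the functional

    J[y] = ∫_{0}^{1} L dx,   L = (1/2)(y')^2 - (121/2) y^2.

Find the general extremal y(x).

The Lagrangian is L = (1/2)(y')^2 - (121/2) y^2.
∂L/∂y = -121y.
∂L/∂y' = y'.
The Euler-Lagrange equation d/dx(∂L/∂y') − ∂L/∂y = 0 becomes:
    y'' + 121 y = 0
General solution: y(x) = A sin(11x) + B cos(11x), where A and B are arbitrary constants fixed by the endpoint conditions.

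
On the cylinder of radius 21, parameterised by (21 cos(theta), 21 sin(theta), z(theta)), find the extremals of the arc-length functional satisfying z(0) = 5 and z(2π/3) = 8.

Parameterise the cylinder of radius R = 21 as
    r(θ) = (21 cos θ, 21 sin θ, z(θ)).
The arc-length element is
    ds = sqrt(441 + (dz/dθ)^2) dθ,
so the Lagrangian is L = sqrt(441 + z'^2).
L depends on z' only, not on z or θ, so ∂L/∂z = 0 and
    ∂L/∂z' = z' / sqrt(441 + z'^2).
The Euler-Lagrange equation gives
    d/dθ( z' / sqrt(441 + z'^2) ) = 0,
so z' is constant. Integrating once:
    z(θ) = a θ + b,
a helix on the cylinder (a straight line when the cylinder is unrolled). The constants a, b are determined by the endpoint conditions.
With endpoint conditions z(0) = 5 and z(2π/3) = 8: from z(0) = b we get b = 5, and a·2π/3 + 5 = 8 gives a = 9/(2π), so
    z(θ) = (9/(2π)) θ + 5.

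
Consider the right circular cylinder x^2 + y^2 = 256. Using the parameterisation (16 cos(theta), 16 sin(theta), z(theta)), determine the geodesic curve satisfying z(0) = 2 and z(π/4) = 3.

Parameterise the cylinder of radius R = 16 as
    r(θ) = (16 cos θ, 16 sin θ, z(θ)).
The arc-length element is
    ds = sqrt(256 + (dz/dθ)^2) dθ,
so the Lagrangian is L = sqrt(256 + z'^2).
L depends on z' only, not on z or θ, so ∂L/∂z = 0 and
    ∂L/∂z' = z' / sqrt(256 + z'^2).
The Euler-Lagrange equation gives
    d/dθ( z' / sqrt(256 + z'^2) ) = 0,
so z' is constant. Integrating once:
    z(θ) = a θ + b,
a helix on the cylinder (a straight line when the cylinder is unrolled). The constants a, b are determined by the endpoint conditions.
With endpoint conditions z(0) = 2 and z(π/4) = 3: from z(0) = b we get b = 2, and a·π/4 + 2 = 3 gives a = 4/π, so
    z(θ) = (4/π) θ + 2.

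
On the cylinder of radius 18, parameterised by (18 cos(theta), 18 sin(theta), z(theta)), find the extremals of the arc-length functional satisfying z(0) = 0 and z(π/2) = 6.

Parameterise the cylinder of radius R = 18 as
    r(θ) = (18 cos θ, 18 sin θ, z(θ)).
The arc-length element is
    ds = sqrt(324 + (dz/dθ)^2) dθ,
so the Lagrangian is L = sqrt(324 + z'^2).
L depends on z' only, not on z or θ, so ∂L/∂z = 0 and
    ∂L/∂z' = z' / sqrt(324 + z'^2).
The Euler-Lagrange equation gives
    d/dθ( z' / sqrt(324 + z'^2) ) = 0,
so z' is constant. Integrating once:
    z(θ) = a θ + b,
a helix on the cylinder (a straight line when the cylinder is unrolled). The constants a, b are determined by the endpoint conditions.
With endpoint conditions z(0) = 0 and z(π/2) = 6: from z(0) = b we get b = 0, and a·π/2 + 0 = 6 gives a = 12/π, so
    z(θ) = (12/π) θ.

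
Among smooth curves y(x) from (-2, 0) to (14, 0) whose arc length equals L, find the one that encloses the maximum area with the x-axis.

Set up the augmented Lagrangian using a multiplier λ for the length constraint:
    F(y, y') = y − λ sqrt(1 + y'^2).
F has no explicit x dependence, so the Beltrami identity yields a first integral
    F − y' ∂F/∂y' = C.
Compute ∂F/∂y' = −λ y' / sqrt(1 + y'^2). Then
    y − λ sqrt(1 + y'^2) + λ y'^2 / sqrt(1 + y'^2) = C
    ⇒  y − λ / sqrt(1 + y'^2) = C.
Solving for y' and integrating gives
    (x − a)^2 + (y − b)^2 = λ^2,
a circular arc of radius λ. The constants a, b are determined by the endpoint conditions y(-2) = y(14) = 0, and λ is fixed implicitly by the length constraint
    ∫_{-2}^{14} sqrt(1 + y'^2) dx = L.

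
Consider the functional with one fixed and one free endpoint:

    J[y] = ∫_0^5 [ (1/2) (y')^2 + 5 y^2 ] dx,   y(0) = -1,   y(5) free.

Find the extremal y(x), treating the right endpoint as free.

The Lagrangian L = (1/2) (y')^2 + 5 y^2 gives
    ∂L/∂y = 10 y,   ∂L/∂y' = y'.
Euler-Lagrange: y'' − 10 y = 0.
With k = sqrt(10), the general solution is
    y(x) = A cosh(sqrt(10) x) + B sinh(sqrt(10) x).
Fixed left endpoint y(0) = -1 ⇒ A = -1.
The right endpoint x = 5 is free, so the natural (transversality) condition is ∂L/∂y' |_{x=5} = 0, i.e. y'(5) = 0.
Compute y'(x) = A k sinh(k x) + B k cosh(k x), so
    y'(5) = A k sinh(k·5) + B k cosh(k·5) = 0
    ⇒ B = −A tanh(k·5) = tanh(sqrt(10)·5).
Therefore the extremal is
    y(x) = −cosh(sqrt(10) x) + tanh(sqrt(10)·5) sinh(sqrt(10) x).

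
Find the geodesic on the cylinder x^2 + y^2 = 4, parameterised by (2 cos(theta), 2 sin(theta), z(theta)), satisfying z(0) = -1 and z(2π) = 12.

Parameterise the cylinder of radius R = 2 as
    r(θ) = (2 cos θ, 2 sin θ, z(θ)).
The arc-length element is
    ds = sqrt(4 + (dz/dθ)^2) dθ,
so the Lagrangian is L = sqrt(4 + z'^2).
L depends on z' only, not on z or θ, so ∂L/∂z = 0 and
    ∂L/∂z' = z' / sqrt(4 + z'^2).
The Euler-Lagrange equation gives
    d/dθ( z' / sqrt(4 + z'^2) ) = 0,
so z' is constant. Integrating once:
    z(θ) = a θ + b,
a helix on the cylinder (a straight line when the cylinder is unrolled). The constants a, b are determined by the endpoint conditions.
With endpoint conditions z(0) = -1 and z(2π) = 12: from z(0) = b we get b = -1, and a·2π + -1 = 12 gives a = 13/(2π), so
    z(θ) = (13/(2π)) θ − 1.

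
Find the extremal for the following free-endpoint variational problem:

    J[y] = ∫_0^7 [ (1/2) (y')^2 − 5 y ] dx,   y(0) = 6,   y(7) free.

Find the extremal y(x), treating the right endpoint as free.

The Lagrangian L = (1/2) (y')^2 − 5 y gives
    ∂L/∂y = −5,   ∂L/∂y' = y'.
Euler-Lagrange: d/dx(y') − (−5) = 0, i.e. y'' + 5 = 0, so
    y(x) = −(5/2) x^2 + C1 x + C2.
Fixed left endpoint y(0) = 6 ⇒ C2 = 6.
The right endpoint x = 7 is free, so the natural (transversality) condition is ∂L/∂y' |_{x=7} = 0, i.e. y'(7) = 0.
Compute y'(x) = −5 x + C1, so y'(7) = −35 + C1 = 0 ⇒ C1 = 35.
Therefore the extremal is
    y(x) = −(5/2) x^2 + 35 x + 6.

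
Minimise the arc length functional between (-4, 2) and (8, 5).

Arc-length functional: J[y] = ∫ sqrt(1 + (y')^2) dx.
Lagrangian L = sqrt(1 + (y')^2) has no explicit y dependence, so ∂L/∂y = 0 and the Euler-Lagrange equation gives
    d/dx( y' / sqrt(1 + (y')^2) ) = 0  ⇒  y' / sqrt(1 + (y')^2) = const.
Hence y' is constant, so y(x) is affine.
Fitting the endpoints (-4, 2) and (8, 5):
    slope m = (5 − 2) / (8 − (-4)) = 1/4,
    intercept c = 2 − m·(-4) = 3.
Extremal: y(x) = (1/4) x + 3.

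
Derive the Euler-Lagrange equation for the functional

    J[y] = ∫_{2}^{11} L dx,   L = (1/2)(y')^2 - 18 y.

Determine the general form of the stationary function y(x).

The Lagrangian is L = (1/2)(y')^2 - 18 y.
∂L/∂y = -18.
∂L/∂y' = y'.
The Euler-Lagrange equation d/dx(∂L/∂y') − ∂L/∂y = 0 becomes:
    y'' + 18 = 0
General solution: y(x) = -9 x^2 + A x + B, where A and B are arbitrary constants fixed by the endpoint conditions.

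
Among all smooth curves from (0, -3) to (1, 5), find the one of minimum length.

Arc-length functional: J[y] = ∫ sqrt(1 + (y')^2) dx.
Lagrangian L = sqrt(1 + (y')^2) has no explicit y dependence, so ∂L/∂y = 0 and the Euler-Lagrange equation gives
    d/dx( y' / sqrt(1 + (y')^2) ) = 0  ⇒  y' / sqrt(1 + (y')^2) = const.
Hence y' is constant, so y(x) is affine.
Fitting the endpoints (0, -3) and (1, 5):
    slope m = (5 − (-3)) / (1 − 0) = 8,
    intercept c = (-3) − m·0 = -3.
Extremal: y(x) = 8 x - 3.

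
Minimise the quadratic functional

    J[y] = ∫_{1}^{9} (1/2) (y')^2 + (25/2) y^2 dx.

The Lagrangian is L = (1/2) (y')^2 + (25/2) y^2.
Compute ∂L/∂y = 25y, ∂L/∂y' = y'.
The Euler-Lagrange equation d/dx(∂L/∂y') − ∂L/∂y = 0 reduces to
    y'' − 25 y = 0.
Its general solution is
    y(x) = A e^(5x) + B e^(−5x),
with A, B fixed by the endpoint conditions.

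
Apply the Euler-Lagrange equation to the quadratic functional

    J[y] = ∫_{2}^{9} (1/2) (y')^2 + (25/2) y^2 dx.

The Lagrangian is L = (1/2) (y')^2 + (25/2) y^2.
Compute ∂L/∂y = 25y, ∂L/∂y' = y'.
The Euler-Lagrange equation d/dx(∂L/∂y') − ∂L/∂y = 0 reduces to
    y'' − 25 y = 0.
Its general solution is
    y(x) = A e^(5x) + B e^(−5x),
with A, B fixed by the endpoint conditions.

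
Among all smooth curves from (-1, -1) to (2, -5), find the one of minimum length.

Arc-length functional: J[y] = ∫ sqrt(1 + (y')^2) dx.
Lagrangian L = sqrt(1 + (y')^2) has no explicit y dependence, so ∂L/∂y = 0 and the Euler-Lagrange equation gives
    d/dx( y' / sqrt(1 + (y')^2) ) = 0  ⇒  y' / sqrt(1 + (y')^2) = const.
Hence y' is constant, so y(x) is affine.
Fitting the endpoints (-1, -1) and (2, -5):
    slope m = ((-5) − (-1)) / (2 − (-1)) = -4/3,
    intercept c = (-1) − m·(-1) = -7/3.
Extremal: y(x) = (-4/3) x - 7/3.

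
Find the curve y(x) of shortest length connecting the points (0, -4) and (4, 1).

Arc-length functional: J[y] = ∫ sqrt(1 + (y')^2) dx.
Lagrangian L = sqrt(1 + (y')^2) has no explicit y dependence, so ∂L/∂y = 0 and the Euler-Lagrange equation gives
    d/dx( y' / sqrt(1 + (y')^2) ) = 0  ⇒  y' / sqrt(1 + (y')^2) = const.
Hence y' is constant, so y(x) is affine.
Fitting the endpoints (0, -4) and (4, 1):
    slope m = (1 − (-4)) / (4 − 0) = 5/4,
    intercept c = (-4) − m·0 = -4.
Extremal: y(x) = (5/4) x - 4.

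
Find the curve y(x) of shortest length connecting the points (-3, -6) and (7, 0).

Arc-length functional: J[y] = ∫ sqrt(1 + (y')^2) dx.
Lagrangian L = sqrt(1 + (y')^2) has no explicit y dependence, so ∂L/∂y = 0 and the Euler-Lagrange equation gives
    d/dx( y' / sqrt(1 + (y')^2) ) = 0  ⇒  y' / sqrt(1 + (y')^2) = const.
Hence y' is constant, so y(x) is affine.
Fitting the endpoints (-3, -6) and (7, 0):
    slope m = (0 − (-6)) / (7 − (-3)) = 3/5,
    intercept c = (-6) − m·(-3) = -21/5.
Extremal: y(x) = (3/5) x - 21/5.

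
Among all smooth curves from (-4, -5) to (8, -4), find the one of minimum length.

Arc-length functional: J[y] = ∫ sqrt(1 + (y')^2) dx.
Lagrangian L = sqrt(1 + (y')^2) has no explicit y dependence, so ∂L/∂y = 0 and the Euler-Lagrange equation gives
    d/dx( y' / sqrt(1 + (y')^2) ) = 0  ⇒  y' / sqrt(1 + (y')^2) = const.
Hence y' is constant, so y(x) is affine.
Fitting the endpoints (-4, -5) and (8, -4):
    slope m = ((-4) − (-5)) / (8 − (-4)) = 1/12,
    intercept c = (-5) − m·(-4) = -14/3.
Extremal: y(x) = (1/12) x - 14/3.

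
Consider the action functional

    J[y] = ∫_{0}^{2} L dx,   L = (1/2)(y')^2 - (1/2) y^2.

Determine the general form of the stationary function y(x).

The Lagrangian is L = (1/2)(y')^2 - (1/2) y^2.
∂L/∂y = -y.
∂L/∂y' = y'.
The Euler-Lagrange equation d/dx(∂L/∂y') − ∂L/∂y = 0 becomes:
    y'' + y = 0
General solution: y(x) = A sin(x) + B cos(x), where A and B are arbitrary constants fixed by the endpoint conditions.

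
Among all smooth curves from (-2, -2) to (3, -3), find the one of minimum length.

Arc-length functional: J[y] = ∫ sqrt(1 + (y')^2) dx.
Lagrangian L = sqrt(1 + (y')^2) has no explicit y dependence, so ∂L/∂y = 0 and the Euler-Lagrange equation gives
    d/dx( y' / sqrt(1 + (y')^2) ) = 0  ⇒  y' / sqrt(1 + (y')^2) = const.
Hence y' is constant, so y(x) is affine.
Fitting the endpoints (-2, -2) and (3, -3):
    slope m = ((-3) − (-2)) / (3 − (-2)) = -1/5,
    intercept c = (-2) − m·(-2) = -12/5.
Extremal: y(x) = (-1/5) x - 12/5.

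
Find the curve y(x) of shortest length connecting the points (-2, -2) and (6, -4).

Arc-length functional: J[y] = ∫ sqrt(1 + (y')^2) dx.
Lagrangian L = sqrt(1 + (y')^2) has no explicit y dependence, so ∂L/∂y = 0 and the Euler-Lagrange equation gives
    d/dx( y' / sqrt(1 + (y')^2) ) = 0  ⇒  y' / sqrt(1 + (y')^2) = const.
Hence y' is constant, so y(x) is affine.
Fitting the endpoints (-2, -2) and (6, -4):
    slope m = ((-4) − (-2)) / (6 − (-2)) = -1/4,
    intercept c = (-2) − m·(-2) = -5/2.
Extremal: y(x) = (-1/4) x - 5/2.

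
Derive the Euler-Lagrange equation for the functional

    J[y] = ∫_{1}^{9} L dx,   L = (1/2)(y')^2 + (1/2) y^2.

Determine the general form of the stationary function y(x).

The Lagrangian is L = (1/2)(y')^2 + (1/2) y^2.
∂L/∂y = y.
∂L/∂y' = y'.
The Euler-Lagrange equation d/dx(∂L/∂y') − ∂L/∂y = 0 becomes:
    y'' - y = 0
General solution: y(x) = A e^x + B e^(-x), where A and B are arbitrary constants fixed by the endpoint conditions.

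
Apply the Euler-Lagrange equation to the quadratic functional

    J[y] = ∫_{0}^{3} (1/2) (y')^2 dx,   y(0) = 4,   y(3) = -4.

The Lagrangian is L = (1/2) (y')^2.
Compute ∂L/∂y = 0, ∂L/∂y' = y'.
The Euler-Lagrange equation d/dx(∂L/∂y') − ∂L/∂y = 0 reduces to
    y'' = 0.
Its general solution is
    y(x) = A x + B,
with A, B fixed by the endpoint conditions.
Applying the endpoint conditions y(0) = 4 and y(3) = -4: solve A·0 + B = 4 and A·3 + B = -4. Subtracting gives A(3 − 0) = -4 − 4, so A = -8/3, and B = 4 − A·0 = 4. Therefore
    y(x) = (-8/3) x + 4.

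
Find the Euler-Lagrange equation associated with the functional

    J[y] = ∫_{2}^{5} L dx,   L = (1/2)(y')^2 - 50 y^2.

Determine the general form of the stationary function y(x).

The Lagrangian is L = (1/2)(y')^2 - 50 y^2.
∂L/∂y = -100y.
∂L/∂y' = y'.
The Euler-Lagrange equation d/dx(∂L/∂y') − ∂L/∂y = 0 becomes:
    y'' + 100 y = 0
General solution: y(x) = A sin(10x) + B cos(10x), where A and B are arbitrary constants fixed by the endpoint conditions.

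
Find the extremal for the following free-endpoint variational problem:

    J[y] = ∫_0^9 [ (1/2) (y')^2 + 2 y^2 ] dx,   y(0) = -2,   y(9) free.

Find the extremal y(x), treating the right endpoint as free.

The Lagrangian L = (1/2) (y')^2 + 2 y^2 gives
    ∂L/∂y = 4 y,   ∂L/∂y' = y'.
Euler-Lagrange: y'' − 4 y = 0.
With k = 2, the general solution is
    y(x) = A cosh(2 x) + B sinh(2 x).
Fixed left endpoint y(0) = -2 ⇒ A = -2.
The right endpoint x = 9 is free, so the natural (transversality) condition is ∂L/∂y' |_{x=9} = 0, i.e. y'(9) = 0.
Compute y'(x) = A k sinh(k x) + B k cosh(k x), so
    y'(9) = A k sinh(k·9) + B k cosh(k·9) = 0
    ⇒ B = −A tanh(k·9) = 2 tanh(2·9).
Therefore the extremal is
    y(x) = −2 cosh(2 x) + 2 tanh(2·9) sinh(2 x).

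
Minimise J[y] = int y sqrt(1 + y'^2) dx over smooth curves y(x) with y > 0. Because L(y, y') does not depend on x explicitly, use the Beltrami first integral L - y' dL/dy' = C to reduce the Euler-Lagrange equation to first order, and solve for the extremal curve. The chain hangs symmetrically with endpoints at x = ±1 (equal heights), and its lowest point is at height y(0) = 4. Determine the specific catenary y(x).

The Lagrangian L(y, y') = y sqrt(1 + y'^2) has no explicit x dependence, so the Beltrami identity applies:
    L − y' ∂L/∂y' = C.
Compute ∂L/∂y' = y · y' / sqrt(1 + y'^2). Then
    L − y' ∂L/∂y'
    = y sqrt(1 + y'^2) − y · y'^2 / sqrt(1 + y'^2)
    = y (1 + y'^2 − y'^2) / sqrt(1 + y'^2)
    = y / sqrt(1 + y'^2) = C.
Squaring gives y^2 = C^2 (1 + y'^2), i.e.
    y'^2 = y^2 / C^2 − 1.
Separating variables,
    dy / sqrt(y^2 − C^2) = dx / C,
and integrating gives arccosh(y / C) = (x − a)/C, so
    y(x) = C cosh((x − a)/C),
the catenary. The constants C and a are fixed by the two endpoint conditions (and, for the hanging-chain problem, the length constraint selects C).
Now fit the given data. The endpoints x = ±1 are symmetric at equal height, so the catenary is even about its minimum: a = 0 and y(x) = C cosh(x/C). The lowest point is y(0) = C cosh(0) = C, and we are told y(0) = 4, so C = 4. Therefore
    y(x) = 4 cosh(x/4),
and at the endpoints
    y(±1) = 4 cosh(1/4).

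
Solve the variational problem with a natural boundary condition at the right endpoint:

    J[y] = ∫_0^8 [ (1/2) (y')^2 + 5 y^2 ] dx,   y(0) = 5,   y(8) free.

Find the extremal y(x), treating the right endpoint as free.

The Lagrangian L = (1/2) (y')^2 + 5 y^2 gives
    ∂L/∂y = 10 y,   ∂L/∂y' = y'.
Euler-Lagrange: y'' − 10 y = 0.
With k = sqrt(10), the general solution is
    y(x) = A cosh(sqrt(10) x) + B sinh(sqrt(10) x).
Fixed left endpoint y(0) = 5 ⇒ A = 5.
The right endpoint x = 8 is free, so the natural (transversality) condition is ∂L/∂y' |_{x=8} = 0, i.e. y'(8) = 0.
Compute y'(x) = A k sinh(k x) + B k cosh(k x), so
    y'(8) = A k sinh(k·8) + B k cosh(k·8) = 0
    ⇒ B = −A tanh(k·8) = − 5 tanh(sqrt(10)·8).
Therefore the extremal is
    y(x) = 5 cosh(sqrt(10) x) − 5 tanh(sqrt(10)·8) sinh(sqrt(10) x).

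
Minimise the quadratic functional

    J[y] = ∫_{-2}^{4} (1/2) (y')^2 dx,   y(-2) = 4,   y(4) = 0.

The Lagrangian is L = (1/2) (y')^2.
Compute ∂L/∂y = 0, ∂L/∂y' = y'.
The Euler-Lagrange equation d/dx(∂L/∂y') − ∂L/∂y = 0 reduces to
    y'' = 0.
Its general solution is
    y(x) = A x + B,
with A, B fixed by the endpoint conditions.
Applying the endpoint conditions y(-2) = 4 and y(4) = 0: solve A·-2 + B = 4 and A·4 + B = 0. Subtracting gives A(4 − -2) = 0 − 4, so A = -2/3, and B = 4 − A·-2 = 8/3. Therefore
    y(x) = (-2/3) x + 8/3.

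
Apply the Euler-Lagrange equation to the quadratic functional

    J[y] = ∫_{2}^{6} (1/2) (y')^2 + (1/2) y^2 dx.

The Lagrangian is L = (1/2) (y')^2 + (1/2) y^2.
Compute ∂L/∂y = y, ∂L/∂y' = y'.
The Euler-Lagrange equation d/dx(∂L/∂y') − ∂L/∂y = 0 reduces to
    y'' − y = 0.
Its general solution is
    y(x) = A e^x + B e^(−x),
with A, B fixed by the endpoint conditions.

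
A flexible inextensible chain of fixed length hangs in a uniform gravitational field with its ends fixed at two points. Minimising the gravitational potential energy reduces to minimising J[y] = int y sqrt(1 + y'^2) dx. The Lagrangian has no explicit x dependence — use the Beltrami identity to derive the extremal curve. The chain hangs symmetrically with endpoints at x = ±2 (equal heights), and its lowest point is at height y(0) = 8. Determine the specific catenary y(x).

The Lagrangian L(y, y') = y sqrt(1 + y'^2) has no explicit x dependence, so the Beltrami identity applies:
    L − y' ∂L/∂y' = C.
Compute ∂L/∂y' = y · y' / sqrt(1 + y'^2). Then
    L − y' ∂L/∂y'
    = y sqrt(1 + y'^2) − y · y'^2 / sqrt(1 + y'^2)
    = y (1 + y'^2 − y'^2) / sqrt(1 + y'^2)
    = y / sqrt(1 + y'^2) = C.
Squaring gives y^2 = C^2 (1 + y'^2), i.e.
    y'^2 = y^2 / C^2 − 1.
Separating variables,
    dy / sqrt(y^2 − C^2) = dx / C,
and integrating gives arccosh(y / C) = (x − a)/C, so
    y(x) = C cosh((x − a)/C),
the catenary. The constants C and a are fixed by the two endpoint conditions (and, for the hanging-chain problem, the length constraint selects C).
Now fit the given data. The endpoints x = ±2 are symmetric at equal height, so the catenary is even about its minimum: a = 0 and y(x) = C cosh(x/C). The lowest point is y(0) = C cosh(0) = C, and we are told y(0) = 8, so C = 8. Therefore
    y(x) = 8 cosh(x/8),
and at the endpoints
    y(±2) = 8 cosh(2/8).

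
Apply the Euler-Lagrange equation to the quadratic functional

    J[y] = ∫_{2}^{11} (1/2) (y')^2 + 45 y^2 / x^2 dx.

The Lagrangian is L = (1/2) (y')^2 + 45 y^2 / x^2.
Compute ∂L/∂y = 90y/x^2, ∂L/∂y' = y'.
The Euler-Lagrange equation d/dx(∂L/∂y') − ∂L/∂y = 0 reduces to
    y'' − 90/x^2 · y = 0  (x > 0).
Its general solution is
    y(x) = A x^10 + B x^(-9),
with A, B fixed by the endpoint conditions.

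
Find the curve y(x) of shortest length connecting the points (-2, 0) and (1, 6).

Arc-length functional: J[y] = ∫ sqrt(1 + (y')^2) dx.
Lagrangian L = sqrt(1 + (y')^2) has no explicit y dependence, so ∂L/∂y = 0 and the Euler-Lagrange equation gives
    d/dx( y' / sqrt(1 + (y')^2) ) = 0  ⇒  y' / sqrt(1 + (y')^2) = const.
Hence y' is constant, so y(x) is affine.
Fitting the endpoints (-2, 0) and (1, 6):
    slope m = (6 − 0) / (1 − (-2)) = 2,
    intercept c = 0 − m·(-2) = 4.
Extremal: y(x) = 2 x + 4.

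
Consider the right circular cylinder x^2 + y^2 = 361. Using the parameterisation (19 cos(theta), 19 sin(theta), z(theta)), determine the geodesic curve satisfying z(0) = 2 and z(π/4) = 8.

Parameterise the cylinder of radius R = 19 as
    r(θ) = (19 cos θ, 19 sin θ, z(θ)).
The arc-length element is
    ds = sqrt(361 + (dz/dθ)^2) dθ,
so the Lagrangian is L = sqrt(361 + z'^2).
L depends on z' only, not on z or θ, so ∂L/∂z = 0 and
    ∂L/∂z' = z' / sqrt(361 + z'^2).
The Euler-Lagrange equation gives
    d/dθ( z' / sqrt(361 + z'^2) ) = 0,
so z' is constant. Integrating once:
    z(θ) = a θ + b,
a helix on the cylinder (a straight line when the cylinder is unrolled). The constants a, b are determined by the endpoint conditions.
With endpoint conditions z(0) = 2 and z(π/4) = 8: from z(0) = b we get b = 2, and a·π/4 + 2 = 8 gives a = 24/π, so
    z(θ) = (24/π) θ + 2.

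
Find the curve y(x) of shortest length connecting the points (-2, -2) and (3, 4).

Arc-length functional: J[y] = ∫ sqrt(1 + (y')^2) dx.
Lagrangian L = sqrt(1 + (y')^2) has no explicit y dependence, so ∂L/∂y = 0 and the Euler-Lagrange equation gives
    d/dx( y' / sqrt(1 + (y')^2) ) = 0  ⇒  y' / sqrt(1 + (y')^2) = const.
Hence y' is constant, so y(x) is affine.
Fitting the endpoints (-2, -2) and (3, 4):
    slope m = (4 − (-2)) / (3 − (-2)) = 6/5,
    intercept c = (-2) − m·(-2) = 2/5.
Extremal: y(x) = (6/5) x + 2/5.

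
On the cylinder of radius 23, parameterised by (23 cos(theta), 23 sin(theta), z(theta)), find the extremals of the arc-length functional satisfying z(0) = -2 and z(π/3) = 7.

Parameterise the cylinder of radius R = 23 as
    r(θ) = (23 cos θ, 23 sin θ, z(θ)).
The arc-length element is
    ds = sqrt(529 + (dz/dθ)^2) dθ,
so the Lagrangian is L = sqrt(529 + z'^2).
L depends on z' only, not on z or θ, so ∂L/∂z = 0 and
    ∂L/∂z' = z' / sqrt(529 + z'^2).
The Euler-Lagrange equation gives
    d/dθ( z' / sqrt(529 + z'^2) ) = 0,
so z' is constant. Integrating once:
    z(θ) = a θ + b,
a helix on the cylinder (a straight line when the cylinder is unrolled). The constants a, b are determined by the endpoint conditions.
With endpoint conditions z(0) = -2 and z(π/3) = 7: from z(0) = b we get b = -2, and a·π/3 + -2 = 7 gives a = 27/π, so
    z(θ) = (27/π) θ − 2.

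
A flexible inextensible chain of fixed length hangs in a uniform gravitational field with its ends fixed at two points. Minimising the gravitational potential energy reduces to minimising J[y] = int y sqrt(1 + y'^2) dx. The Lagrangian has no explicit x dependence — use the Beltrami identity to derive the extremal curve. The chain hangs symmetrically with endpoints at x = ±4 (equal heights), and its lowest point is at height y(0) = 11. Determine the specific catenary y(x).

The Lagrangian L(y, y') = y sqrt(1 + y'^2) has no explicit x dependence, so the Beltrami identity applies:
    L − y' ∂L/∂y' = C.
Compute ∂L/∂y' = y · y' / sqrt(1 + y'^2). Then
    L − y' ∂L/∂y'
    = y sqrt(1 + y'^2) − y · y'^2 / sqrt(1 + y'^2)
    = y (1 + y'^2 − y'^2) / sqrt(1 + y'^2)
    = y / sqrt(1 + y'^2) = C.
Squaring gives y^2 = C^2 (1 + y'^2), i.e.
    y'^2 = y^2 / C^2 − 1.
Separating variables,
    dy / sqrt(y^2 − C^2) = dx / C,
and integrating gives arccosh(y / C) = (x − a)/C, so
    y(x) = C cosh((x − a)/C),
the catenary. The constants C and a are fixed by the two endpoint conditions (and, for the hanging-chain problem, the length constraint selects C).
Now fit the given data. The endpoints x = ±4 are symmetric at equal height, so the catenary is even about its minimum: a = 0 and y(x) = C cosh(x/C). The lowest point is y(0) = C cosh(0) = C, and we are told y(0) = 11, so C = 11. Therefore
    y(x) = 11 cosh(x/11),
and at the endpoints
    y(±4) = 11 cosh(4/11).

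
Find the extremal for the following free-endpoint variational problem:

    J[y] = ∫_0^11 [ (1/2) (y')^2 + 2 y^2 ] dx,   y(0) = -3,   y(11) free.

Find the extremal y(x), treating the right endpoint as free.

The Lagrangian L = (1/2) (y')^2 + 2 y^2 gives
    ∂L/∂y = 4 y,   ∂L/∂y' = y'.
Euler-Lagrange: y'' − 4 y = 0.
With k = 2, the general solution is
    y(x) = A cosh(2 x) + B sinh(2 x).
Fixed left endpoint y(0) = -3 ⇒ A = -3.
The right endpoint x = 11 is free, so the natural (transversality) condition is ∂L/∂y' |_{x=11} = 0, i.e. y'(11) = 0.
Compute y'(x) = A k sinh(k x) + B k cosh(k x), so
    y'(11) = A k sinh(k·11) + B k cosh(k·11) = 0
    ⇒ B = −A tanh(k·11) = 3 tanh(2·11).
Therefore the extremal is
    y(x) = −3 cosh(2 x) + 3 tanh(2·11) sinh(2 x).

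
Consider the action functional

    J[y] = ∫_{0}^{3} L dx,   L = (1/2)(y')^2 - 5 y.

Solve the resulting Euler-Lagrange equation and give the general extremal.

The Lagrangian is L = (1/2)(y')^2 - 5 y.
∂L/∂y = -5.
∂L/∂y' = y'.
The Euler-Lagrange equation d/dx(∂L/∂y') − ∂L/∂y = 0 becomes:
    y'' + 5 = 0
General solution: y(x) = -(5/2) x^2 + A x + B, where A and B are arbitrary constants fixed by the endpoint conditions.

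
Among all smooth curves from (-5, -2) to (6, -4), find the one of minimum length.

Arc-length functional: J[y] = ∫ sqrt(1 + (y')^2) dx.
Lagrangian L = sqrt(1 + (y')^2) has no explicit y dependence, so ∂L/∂y = 0 and the Euler-Lagrange equation gives
    d/dx( y' / sqrt(1 + (y')^2) ) = 0  ⇒  y' / sqrt(1 + (y')^2) = const.
Hence y' is constant, so y(x) is affine.
Fitting the endpoints (-5, -2) and (6, -4):
    slope m = ((-4) − (-2)) / (6 − (-5)) = -2/11,
    intercept c = (-2) − m·(-5) = -32/11.
Extremal: y(x) = (-2/11) x - 32/11.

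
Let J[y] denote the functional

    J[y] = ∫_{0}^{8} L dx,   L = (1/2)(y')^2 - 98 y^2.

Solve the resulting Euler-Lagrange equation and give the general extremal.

The Lagrangian is L = (1/2)(y')^2 - 98 y^2.
∂L/∂y = -196y.
∂L/∂y' = y'.
The Euler-Lagrange equation d/dx(∂L/∂y') − ∂L/∂y = 0 becomes:
    y'' + 196 y = 0
General solution: y(x) = A sin(14x) + B cos(14x), where A and B are arbitrary constants fixed by the endpoint conditions.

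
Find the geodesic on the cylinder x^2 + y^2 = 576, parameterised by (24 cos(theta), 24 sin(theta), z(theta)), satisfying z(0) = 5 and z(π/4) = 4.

Parameterise the cylinder of radius R = 24 as
    r(θ) = (24 cos θ, 24 sin θ, z(θ)).
The arc-length element is
    ds = sqrt(576 + (dz/dθ)^2) dθ,
so the Lagrangian is L = sqrt(576 + z'^2).
L depends on z' only, not on z or θ, so ∂L/∂z = 0 and
    ∂L/∂z' = z' / sqrt(576 + z'^2).
The Euler-Lagrange equation gives
    d/dθ( z' / sqrt(576 + z'^2) ) = 0,
so z' is constant. Integrating once:
    z(θ) = a θ + b,
a helix on the cylinder (a straight line when the cylinder is unrolled). The constants a, b are determined by the endpoint conditions.
With endpoint conditions z(0) = 5 and z(π/4) = 4: from z(0) = b we get b = 5, and a·π/4 + 5 = 4 gives a = -4/π, so
    z(θ) = (-4/π) θ + 5.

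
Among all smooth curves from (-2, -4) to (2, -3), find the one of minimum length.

Arc-length functional: J[y] = ∫ sqrt(1 + (y')^2) dx.
Lagrangian L = sqrt(1 + (y')^2) has no explicit y dependence, so ∂L/∂y = 0 and the Euler-Lagrange equation gives
    d/dx( y' / sqrt(1 + (y')^2) ) = 0  ⇒  y' / sqrt(1 + (y')^2) = const.
Hence y' is constant, so y(x) is affine.
Fitting the endpoints (-2, -4) and (2, -3):
    slope m = ((-3) − (-4)) / (2 − (-2)) = 1/4,
    intercept c = (-4) − m·(-2) = -7/2.
Extremal: y(x) = (1/4) x - 7/2.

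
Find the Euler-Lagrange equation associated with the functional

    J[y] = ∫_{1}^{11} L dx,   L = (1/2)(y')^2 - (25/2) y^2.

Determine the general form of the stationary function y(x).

The Lagrangian is L = (1/2)(y')^2 - (25/2) y^2.
∂L/∂y = -25y.
∂L/∂y' = y'.
The Euler-Lagrange equation d/dx(∂L/∂y') − ∂L/∂y = 0 becomes:
    y'' + 25 y = 0
General solution: y(x) = A sin(5x) + B cos(5x), where A and B are arbitrary constants fixed by the endpoint conditions.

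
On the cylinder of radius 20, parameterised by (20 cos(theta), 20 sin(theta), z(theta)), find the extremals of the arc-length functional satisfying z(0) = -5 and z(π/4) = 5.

Parameterise the cylinder of radius R = 20 as
    r(θ) = (20 cos θ, 20 sin θ, z(θ)).
The arc-length element is
    ds = sqrt(400 + (dz/dθ)^2) dθ,
so the Lagrangian is L = sqrt(400 + z'^2).
L depends on z' only, not on z or θ, so ∂L/∂z = 0 and
    ∂L/∂z' = z' / sqrt(400 + z'^2).
The Euler-Lagrange equation gives
    d/dθ( z' / sqrt(400 + z'^2) ) = 0,
so z' is constant. Integrating once:
    z(θ) = a θ + b,
a helix on the cylinder (a straight line when the cylinder is unrolled). The constants a, b are determined by the endpoint conditions.
With endpoint conditions z(0) = -5 and z(π/4) = 5: from z(0) = b we get b = -5, and a·π/4 + -5 = 5 gives a = 40/π, so
    z(θ) = (40/π) θ − 5.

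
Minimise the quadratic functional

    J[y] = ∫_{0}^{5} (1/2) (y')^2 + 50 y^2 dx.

The Lagrangian is L = (1/2) (y')^2 + 50 y^2.
Compute ∂L/∂y = 100y, ∂L/∂y' = y'.
The Euler-Lagrange equation d/dx(∂L/∂y') − ∂L/∂y = 0 reduces to
    y'' − 100 y = 0.
Its general solution is
    y(x) = A e^(10x) + B e^(−10x),
with A, B fixed by the endpoint conditions.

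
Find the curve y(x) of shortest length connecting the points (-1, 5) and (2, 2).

Arc-length functional: J[y] = ∫ sqrt(1 + (y')^2) dx.
Lagrangian L = sqrt(1 + (y')^2) has no explicit y dependence, so ∂L/∂y = 0 and the Euler-Lagrange equation gives
    d/dx( y' / sqrt(1 + (y')^2) ) = 0  ⇒  y' / sqrt(1 + (y')^2) = const.
Hence y' is constant, so y(x) is affine.
Fitting the endpoints (-1, 5) and (2, 2):
    slope m = (2 − 5) / (2 − (-1)) = -1,
    intercept c = 5 − m·(-1) = 4.
Extremal: y(x) = -x + 4.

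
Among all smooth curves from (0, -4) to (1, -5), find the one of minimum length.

Arc-length functional: J[y] = ∫ sqrt(1 + (y')^2) dx.
Lagrangian L = sqrt(1 + (y')^2) has no explicit y dependence, so ∂L/∂y = 0 and the Euler-Lagrange equation gives
    d/dx( y' / sqrt(1 + (y')^2) ) = 0  ⇒  y' / sqrt(1 + (y')^2) = const.
Hence y' is constant, so y(x) is affine.
Fitting the endpoints (0, -4) and (1, -5):
    slope m = ((-5) − (-4)) / (1 − 0) = -1,
    intercept c = (-4) − m·0 = -4.
Extremal: y(x) = -x - 4.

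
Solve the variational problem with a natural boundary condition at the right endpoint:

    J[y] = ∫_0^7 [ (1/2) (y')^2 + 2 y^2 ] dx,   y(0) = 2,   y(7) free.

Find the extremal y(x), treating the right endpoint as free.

The Lagrangian L = (1/2) (y')^2 + 2 y^2 gives
    ∂L/∂y = 4 y,   ∂L/∂y' = y'.
Euler-Lagrange: y'' − 4 y = 0.
With k = 2, the general solution is
    y(x) = A cosh(2 x) + B sinh(2 x).
Fixed left endpoint y(0) = 2 ⇒ A = 2.
The right endpoint x = 7 is free, so the natural (transversality) condition is ∂L/∂y' |_{x=7} = 0, i.e. y'(7) = 0.
Compute y'(x) = A k sinh(k x) + B k cosh(k x), so
    y'(7) = A k sinh(k·7) + B k cosh(k·7) = 0
    ⇒ B = −A tanh(k·7) = − 2 tanh(2·7).
Therefore the extremal is
    y(x) = 2 cosh(2 x) − 2 tanh(2·7) sinh(2 x).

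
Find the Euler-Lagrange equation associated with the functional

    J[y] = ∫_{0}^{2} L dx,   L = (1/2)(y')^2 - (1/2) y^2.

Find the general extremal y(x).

The Lagrangian is L = (1/2)(y')^2 - (1/2) y^2.
∂L/∂y = -y.
∂L/∂y' = y'.
The Euler-Lagrange equation d/dx(∂L/∂y') − ∂L/∂y = 0 becomes:
    y'' + y = 0
General solution: y(x) = A sin(x) + B cos(x), where A and B are arbitrary constants fixed by the endpoint conditions.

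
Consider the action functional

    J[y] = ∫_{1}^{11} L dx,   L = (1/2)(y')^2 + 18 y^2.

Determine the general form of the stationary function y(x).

The Lagrangian is L = (1/2)(y')^2 + 18 y^2.
∂L/∂y = 36y.
∂L/∂y' = y'.
The Euler-Lagrange equation d/dx(∂L/∂y') − ∂L/∂y = 0 becomes:
    y'' - 36 y = 0
General solution: y(x) = A e^(6x) + B e^(-6x), where A and B are arbitrary constants fixed by the endpoint conditions.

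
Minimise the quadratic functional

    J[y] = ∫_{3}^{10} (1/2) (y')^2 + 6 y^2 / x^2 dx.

The Lagrangian is L = (1/2) (y')^2 + 6 y^2 / x^2.
Compute ∂L/∂y = 12y/x^2, ∂L/∂y' = y'.
The Euler-Lagrange equation d/dx(∂L/∂y') − ∂L/∂y = 0 reduces to
    y'' − 12/x^2 · y = 0  (x > 0).
Its general solution is
    y(x) = A x^4 + B x^(-3),
with A, B fixed by the endpoint conditions.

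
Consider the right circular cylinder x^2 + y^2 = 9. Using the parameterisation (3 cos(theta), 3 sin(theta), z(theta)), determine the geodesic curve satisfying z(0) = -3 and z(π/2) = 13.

Parameterise the cylinder of radius R = 3 as
    r(θ) = (3 cos θ, 3 sin θ, z(θ)).
The arc-length element is
    ds = sqrt(9 + (dz/dθ)^2) dθ,
so the Lagrangian is L = sqrt(9 + z'^2).
L depends on z' only, not on z or θ, so ∂L/∂z = 0 and
    ∂L/∂z' = z' / sqrt(9 + z'^2).
The Euler-Lagrange equation gives
    d/dθ( z' / sqrt(9 + z'^2) ) = 0,
so z' is constant. Integrating once:
    z(θ) = a θ + b,
a helix on the cylinder (a straight line when the cylinder is unrolled). The constants a, b are determined by the endpoint conditions.
With endpoint conditions z(0) = -3 and z(π/2) = 13: from z(0) = b we get b = -3, and a·π/2 + -3 = 13 gives a = 32/π, so
    z(θ) = (32/π) θ − 3.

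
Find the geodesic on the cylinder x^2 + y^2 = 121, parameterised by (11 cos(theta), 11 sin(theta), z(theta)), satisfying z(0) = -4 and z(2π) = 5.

Parameterise the cylinder of radius R = 11 as
    r(θ) = (11 cos θ, 11 sin θ, z(θ)).
The arc-length element is
    ds = sqrt(121 + (dz/dθ)^2) dθ,
so the Lagrangian is L = sqrt(121 + z'^2).
L depends on z' only, not on z or θ, so ∂L/∂z = 0 and
    ∂L/∂z' = z' / sqrt(121 + z'^2).
The Euler-Lagrange equation gives
    d/dθ( z' / sqrt(121 + z'^2) ) = 0,
so z' is constant. Integrating once:
    z(θ) = a θ + b,
a helix on the cylinder (a straight line when the cylinder is unrolled). The constants a, b are determined by the endpoint conditions.
With endpoint conditions z(0) = -4 and z(2π) = 5: from z(0) = b we get b = -4, and a·2π + -4 = 5 gives a = 9/(2π), so
    z(θ) = (9/(2π)) θ − 4.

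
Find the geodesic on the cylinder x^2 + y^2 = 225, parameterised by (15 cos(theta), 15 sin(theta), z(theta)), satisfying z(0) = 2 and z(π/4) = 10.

Parameterise the cylinder of radius R = 15 as
    r(θ) = (15 cos θ, 15 sin θ, z(θ)).
The arc-length element is
    ds = sqrt(225 + (dz/dθ)^2) dθ,
so the Lagrangian is L = sqrt(225 + z'^2).
L depends on z' only, not on z or θ, so ∂L/∂z = 0 and
    ∂L/∂z' = z' / sqrt(225 + z'^2).
The Euler-Lagrange equation gives
    d/dθ( z' / sqrt(225 + z'^2) ) = 0,
so z' is constant. Integrating once:
    z(θ) = a θ + b,
a helix on the cylinder (a straight line when the cylinder is unrolled). The constants a, b are determined by the endpoint conditions.
With endpoint conditions z(0) = 2 and z(π/4) = 10: from z(0) = b we get b = 2, and a·π/4 + 2 = 10 gives a = 32/π, so
    z(θ) = (32/π) θ + 2.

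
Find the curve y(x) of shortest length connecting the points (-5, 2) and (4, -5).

Arc-length functional: J[y] = ∫ sqrt(1 + (y')^2) dx.
Lagrangian L = sqrt(1 + (y')^2) has no explicit y dependence, so ∂L/∂y = 0 and the Euler-Lagrange equation gives
    d/dx( y' / sqrt(1 + (y')^2) ) = 0  ⇒  y' / sqrt(1 + (y')^2) = const.
Hence y' is constant, so y(x) is affine.
Fitting the endpoints (-5, 2) and (4, -5):
    slope m = ((-5) − 2) / (4 − (-5)) = -7/9,
    intercept c = 2 − m·(-5) = -17/9.
Extremal: y(x) = (-7/9) x - 17/9.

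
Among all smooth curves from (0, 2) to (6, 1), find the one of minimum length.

Arc-length functional: J[y] = ∫ sqrt(1 + (y')^2) dx.
Lagrangian L = sqrt(1 + (y')^2) has no explicit y dependence, so ∂L/∂y = 0 and the Euler-Lagrange equation gives
    d/dx( y' / sqrt(1 + (y')^2) ) = 0  ⇒  y' / sqrt(1 + (y')^2) = const.
Hence y' is constant, so y(x) is affine.
Fitting the endpoints (0, 2) and (6, 1):
    slope m = (1 − 2) / (6 − 0) = -1/6,
    intercept c = 2 − m·0 = 2.
Extremal: y(x) = (-1/6) x + 2.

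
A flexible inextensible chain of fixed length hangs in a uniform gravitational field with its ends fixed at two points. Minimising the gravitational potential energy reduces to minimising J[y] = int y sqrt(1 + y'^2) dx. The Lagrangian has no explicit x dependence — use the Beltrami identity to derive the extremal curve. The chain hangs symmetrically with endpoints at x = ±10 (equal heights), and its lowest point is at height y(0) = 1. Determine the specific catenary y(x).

The Lagrangian L(y, y') = y sqrt(1 + y'^2) has no explicit x dependence, so the Beltrami identity applies:
    L − y' ∂L/∂y' = C.
Compute ∂L/∂y' = y · y' / sqrt(1 + y'^2). Then
    L − y' ∂L/∂y'
    = y sqrt(1 + y'^2) − y · y'^2 / sqrt(1 + y'^2)
    = y (1 + y'^2 − y'^2) / sqrt(1 + y'^2)
    = y / sqrt(1 + y'^2) = C.
Squaring gives y^2 = C^2 (1 + y'^2), i.e.
    y'^2 = y^2 / C^2 − 1.
Separating variables,
    dy / sqrt(y^2 − C^2) = dx / C,
and integrating gives arccosh(y / C) = (x − a)/C, so
    y(x) = C cosh((x − a)/C),
the catenary. The constants C and a are fixed by the two endpoint conditions (and, for the hanging-chain problem, the length constraint selects C).
Now fit the given data. The endpoints x = ±10 are symmetric at equal height, so the catenary is even about its minimum: a = 0 and y(x) = C cosh(x/C). The lowest point is y(0) = C cosh(0) = C, and we are told y(0) = 1, so C = 1. Therefore
    y(x) = cosh(x),
and at the endpoints
    y(±10) = cosh(10).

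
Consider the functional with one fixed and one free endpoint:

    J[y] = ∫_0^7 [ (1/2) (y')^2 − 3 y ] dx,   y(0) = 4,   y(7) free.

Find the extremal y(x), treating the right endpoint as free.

The Lagrangian L = (1/2) (y')^2 − 3 y gives
    ∂L/∂y = −3,   ∂L/∂y' = y'.
Euler-Lagrange: d/dx(y') − (−3) = 0, i.e. y'' + 3 = 0, so
    y(x) = −(3/2) x^2 + C1 x + C2.
Fixed left endpoint y(0) = 4 ⇒ C2 = 4.
The right endpoint x = 7 is free, so the natural (transversality) condition is ∂L/∂y' |_{x=7} = 0, i.e. y'(7) = 0.
Compute y'(x) = −3 x + C1, so y'(7) = −21 + C1 = 0 ⇒ C1 = 21.
Therefore the extremal is
    y(x) = −(3/2) x^2 + 21 x + 4.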